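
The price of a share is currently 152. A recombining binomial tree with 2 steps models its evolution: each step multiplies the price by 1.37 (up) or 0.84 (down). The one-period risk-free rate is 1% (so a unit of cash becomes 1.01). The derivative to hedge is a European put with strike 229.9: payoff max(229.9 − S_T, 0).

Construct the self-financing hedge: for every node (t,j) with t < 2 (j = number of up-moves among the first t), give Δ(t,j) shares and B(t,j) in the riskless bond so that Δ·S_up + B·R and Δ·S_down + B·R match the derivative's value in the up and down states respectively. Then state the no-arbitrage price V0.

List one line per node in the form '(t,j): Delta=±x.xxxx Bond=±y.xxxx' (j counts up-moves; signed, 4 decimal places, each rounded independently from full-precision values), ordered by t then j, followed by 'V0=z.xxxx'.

Since d<R<u, set p* = (R−d)/(u−d) = 0.3208; price each node as the discounted p*-expectation of its children.
Payoff layer (t=2): V(2,0)=122.6488, V(2,1)=54.9784, V(2,2)=0.0000
(1,0): S=127.6800. Δ = (V_up−V_dn)/(S_up−S_dn) = (54.9784−122.6488)/(174.9216−107.2512) = -1.0000. V = [p*·54.9784 + (1−p*)·122.6488]/1.01 = 99.9438. B = V − Δ·S = 227.6238.
(1,1): S=208.2400. Δ = (V_up−V_dn)/(S_up−S_dn) = (0.0000−54.9784)/(285.2888−174.9216) = -0.4981. V = [p*·0.0000 + (1−p*)·54.9784]/1.01 = 36.9741. B = V − Δ·S = 140.7069.
(0,0): S=152.0000. Δ = (V_up−V_dn)/(S_up−S_dn) = (36.9741−99.9438)/(208.2400−127.6800) = -0.7816. V = [p*·36.9741 + (1−p*)·99.9438]/1.01 = 78.9564. B = V − Δ·S = 197.7671.
The time-0 hedge costs 78.9564, which is the no-arbitrage price.

(0,0): Delta=-0.7816 Bond=197.7671
(1,0): Delta=-1.0000 Bond=227.6238
(1,1): Delta=-0.4981 Bond=140.7069
V0=78.9564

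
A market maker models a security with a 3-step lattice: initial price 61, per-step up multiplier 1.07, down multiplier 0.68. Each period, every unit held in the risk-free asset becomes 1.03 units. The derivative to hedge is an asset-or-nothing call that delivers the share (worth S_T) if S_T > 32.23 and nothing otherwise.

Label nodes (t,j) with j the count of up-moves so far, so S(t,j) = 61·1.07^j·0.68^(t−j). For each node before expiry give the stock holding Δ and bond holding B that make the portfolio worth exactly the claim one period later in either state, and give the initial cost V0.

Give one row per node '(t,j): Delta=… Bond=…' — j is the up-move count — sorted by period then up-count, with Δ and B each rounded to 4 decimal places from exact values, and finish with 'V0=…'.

(0,0): Delta=1.2156 Bond=-13.9498
(1,0): Delta=2.5578 Bond=-70.0454
(1,1): Delta=1.1181 Bond=-8.0052
(2,0): Delta=0.0000 Bond=0.0000
(2,1): Delta=2.7436 Bond=-80.3921
(2,2): Delta=1.0000 Bond=0.0000
V0=60.1988

Since d<R<u, set p* = (R−d)/(u−d) = 0.8974; price each node as the discounted p*-expectation of its children.
At expiry t=3: V(3,0)=0.0000, V(3,1)=0.0000, V(3,2)=47.4905, V(3,3)=74.7276
Node (2,0) S=28.2064: V=(p*·0.0000+(1−p*)·0.0000)/1.03=0.0000; Δ=(0.0000−0.0000)/(30.1808−19.1804)=0.0000; B=V−Δ·S=0.0000
Node (2,1) S=44.3836: V=(p*·47.4905+(1−p*)·0.0000)/1.03=41.3783; Δ=(47.4905−0.0000)/(47.4905−30.1808)=2.7436; B=V−Δ·S=-80.3921
Node (2,2) S=69.8389: V=(p*·74.7276+(1−p*)·47.4905)/1.03=69.8389; Δ=(74.7276−47.4905)/(74.7276−47.4905)=1.0000; B=V−Δ·S=0.0000
Node (1,0) S=41.4800: V=(p*·41.3783+(1−p*)·0.0000)/1.03=36.0528; Δ=(41.3783−0.0000)/(44.3836−28.2064)=2.5578; B=V−Δ·S=-70.0454
Node (1,1) S=65.2700: V=(p*·69.8389+(1−p*)·41.3783)/1.03=64.9707; Δ=(69.8389−41.3783)/(69.8389−44.3836)=1.1181; B=V−Δ·S=-8.0052
Node (0,0) S=61.0000: V=(p*·64.9707+(1−p*)·36.0528)/1.03=60.1988; Δ=(64.9707−36.0528)/(65.2700−41.4800)=1.2156; B=V−Δ·S=-13.9498
Self-financing check: at every node Δ·S+B equals the discounted successor values.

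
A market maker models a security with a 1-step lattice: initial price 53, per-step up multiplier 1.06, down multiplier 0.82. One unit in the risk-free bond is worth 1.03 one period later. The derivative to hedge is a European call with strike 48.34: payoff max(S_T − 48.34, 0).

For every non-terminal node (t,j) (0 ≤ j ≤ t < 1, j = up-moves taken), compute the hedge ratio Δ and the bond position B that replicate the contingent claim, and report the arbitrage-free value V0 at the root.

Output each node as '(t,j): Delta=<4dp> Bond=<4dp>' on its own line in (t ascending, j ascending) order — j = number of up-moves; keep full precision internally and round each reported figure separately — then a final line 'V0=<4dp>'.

No-arbitrage ⇒ martingale measure with p* = (R−d)/(u−d) = 0.8750.
Terminal payoffs: V(1,0)=0.0000, V(1,1)=7.8400
  t=0,j=0: stock 53.0000 → up 56.1800 (V=7.8400), down 43.4600 (V=0.0000). Price 6.6602; hedge Δ=0.6164, bond B=-26.0065.
Root portfolio cost Δ·53+B reproduces V0=6.6602.

(0,0): Delta=0.6164 Bond=-26.0065
V0=6.6602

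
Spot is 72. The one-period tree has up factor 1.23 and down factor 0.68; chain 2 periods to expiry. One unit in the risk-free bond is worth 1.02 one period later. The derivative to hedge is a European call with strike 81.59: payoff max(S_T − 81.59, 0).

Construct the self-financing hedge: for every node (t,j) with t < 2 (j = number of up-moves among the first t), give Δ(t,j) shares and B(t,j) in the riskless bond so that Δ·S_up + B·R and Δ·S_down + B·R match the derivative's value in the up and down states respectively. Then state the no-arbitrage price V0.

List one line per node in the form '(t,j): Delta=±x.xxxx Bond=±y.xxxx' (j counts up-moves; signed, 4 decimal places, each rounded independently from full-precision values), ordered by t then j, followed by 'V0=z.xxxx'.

Under the risk-neutral measure, an up-move has probability p* = (R−d)/(u−d) = 0.6182 and values discount at R = 1.02.
Payoff layer (t=2): V(2,0)=0.0000, V(2,1)=0.0000, V(2,2)=27.3388
Node (1,0) S=48.9600: V=(p*·0.0000+(1−p*)·0.0000)/1.02=0.0000; Δ=(0.0000−0.0000)/(60.2208−33.2928)=0.0000; B=V−Δ·S=0.0000
Node (1,1) S=88.5600: V=(p*·27.3388+(1−p*)·0.0000)/1.02=16.5690; Δ=(27.3388−0.0000)/(108.9288−60.2208)=0.5613; B=V−Δ·S=-33.1379
Node (0,0) S=72.0000: V=(p*·16.5690+(1−p*)·0.0000)/1.02=10.0418; Δ=(16.5690−0.0000)/(88.5600−48.9600)=0.4184; B=V−Δ·S=-20.0836
Self-financing check: at every node Δ·S+B equals the discounted successor values.

(0,0): Delta=0.4184 Bond=-20.0836
(1,0): Delta=0.0000 Bond=0.0000
(1,1): Delta=0.5613 Bond=-33.1379
V0=10.0418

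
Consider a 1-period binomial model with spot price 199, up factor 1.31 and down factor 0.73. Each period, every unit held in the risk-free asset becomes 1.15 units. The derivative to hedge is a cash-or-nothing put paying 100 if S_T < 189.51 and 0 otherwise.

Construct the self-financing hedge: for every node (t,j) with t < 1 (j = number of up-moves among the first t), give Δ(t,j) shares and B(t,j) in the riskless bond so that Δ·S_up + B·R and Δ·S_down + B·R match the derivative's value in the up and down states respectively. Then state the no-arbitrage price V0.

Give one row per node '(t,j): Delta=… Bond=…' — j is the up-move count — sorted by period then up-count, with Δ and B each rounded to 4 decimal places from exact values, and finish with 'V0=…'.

(0,0): Delta=-0.8664 Bond=196.4018
V0=23.9880

Since d<R<u, set p* = (R−d)/(u−d) = 0.7241; price each node as the discounted p*-expectation of its children.
Terminal values V(1,·): V(1,0)=100.0000, V(1,1)=0.0000
Node (0,0) S=199.0000: V=(p*·0.0000+(1−p*)·100.0000)/1.15=23.9880; Δ=(0.0000−100.0000)/(260.6900−145.2700)=-0.8664; B=V−Δ·S=196.4018
Check: Δ(0,0)·S0 + B(0,0) = 23.9880 = V0.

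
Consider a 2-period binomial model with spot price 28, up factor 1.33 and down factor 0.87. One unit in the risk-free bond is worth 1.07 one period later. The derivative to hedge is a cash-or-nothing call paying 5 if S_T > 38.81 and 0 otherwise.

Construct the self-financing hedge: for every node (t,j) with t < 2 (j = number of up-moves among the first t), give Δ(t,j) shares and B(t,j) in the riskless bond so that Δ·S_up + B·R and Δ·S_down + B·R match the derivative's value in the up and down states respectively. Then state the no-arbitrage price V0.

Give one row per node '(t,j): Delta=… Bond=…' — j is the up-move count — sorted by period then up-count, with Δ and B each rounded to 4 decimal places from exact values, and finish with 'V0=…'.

(0,0): Delta=0.1577 Bond=-3.5912
(1,0): Delta=0.0000 Bond=0.0000
(1,1): Delta=0.2919 Bond=-8.8379
V0=0.8256

Risk-neutral probability p* = (R−d)/(u−d) = (1.07−0.87)/(1.33−0.87) = 0.4348.
Terminal values V(2,·): V(2,0)=0.0000, V(2,1)=0.0000, V(2,2)=5.0000
  t=1,j=0: stock 24.3600 → up 32.3988 (V=0.0000), down 21.1932 (V=0.0000). Price 0.0000; hedge Δ=0.0000, bond B=0.0000.
  t=1,j=1: stock 37.2400 → up 49.5292 (V=5.0000), down 32.3988 (V=0.0000). Price 2.0317; hedge Δ=0.2919, bond B=-8.8379.
  t=0,j=0: stock 28.0000 → up 37.2400 (V=2.0317), down 24.3600 (V=0.0000). Price 0.8256; hedge Δ=0.1577, bond B=-3.5912.
Each (Δ,B) replicates both successor values, so the strategy is self-financing and V0 is arbitrage-free.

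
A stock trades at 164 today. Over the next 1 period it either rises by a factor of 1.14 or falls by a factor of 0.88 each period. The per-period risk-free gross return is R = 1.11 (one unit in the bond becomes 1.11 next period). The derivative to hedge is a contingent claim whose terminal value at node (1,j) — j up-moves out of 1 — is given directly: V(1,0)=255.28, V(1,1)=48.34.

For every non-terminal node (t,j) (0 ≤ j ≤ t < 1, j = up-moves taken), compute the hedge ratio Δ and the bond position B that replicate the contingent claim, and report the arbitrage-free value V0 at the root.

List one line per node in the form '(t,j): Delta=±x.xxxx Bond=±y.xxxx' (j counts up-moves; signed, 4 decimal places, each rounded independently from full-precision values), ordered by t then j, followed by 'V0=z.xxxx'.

(0,0): Delta=-4.8532 Bond=860.9841
V0=65.0610

The replicating-portfolio and risk-neutral prices coincide; use p* = (1.11−0.88)/(1.14−0.88) = 0.8846 for the latter.
Terminal payoffs: V(1,0)=255.2800, V(1,1)=48.3400
(0,0): S=164.0000. Δ = (V_up−V_dn)/(S_up−S_dn) = (48.3400−255.2800)/(186.9600−144.3200) = -4.8532. V = [p*·48.3400 + (1−p*)·255.2800]/1.11 = 65.0610. B = V − Δ·S = 860.9841.
Check: Δ(0,0)·S0 + B(0,0) = 65.0610 = V0.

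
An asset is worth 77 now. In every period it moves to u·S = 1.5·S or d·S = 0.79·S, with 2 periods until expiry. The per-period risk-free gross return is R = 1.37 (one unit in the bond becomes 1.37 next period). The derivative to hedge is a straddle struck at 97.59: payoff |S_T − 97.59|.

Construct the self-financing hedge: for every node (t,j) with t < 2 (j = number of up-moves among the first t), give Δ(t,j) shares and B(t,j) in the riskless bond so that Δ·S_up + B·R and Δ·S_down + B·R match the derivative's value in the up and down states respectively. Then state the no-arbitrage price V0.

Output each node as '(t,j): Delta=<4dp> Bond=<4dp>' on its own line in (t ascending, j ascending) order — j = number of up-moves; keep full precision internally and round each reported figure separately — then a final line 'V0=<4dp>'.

Risk-neutral probability p* = (R−d)/(u−d) = (1.37−0.79)/(1.5−0.79) = 0.8169.
At expiry t=2: V(2,0)=49.5343, V(2,1)=6.3450, V(2,2)=75.6600
  t=1,j=0: stock 60.8300 → up 91.2450 (V=6.3450), down 48.0557 (V=49.5343). Price 10.4036; hedge Δ=-1.0000, bond B=71.2336.
  t=1,j=1: stock 115.5000 → up 173.2500 (V=75.6600), down 91.2450 (V=6.3450). Price 45.9624; hedge Δ=0.8453, bond B=-51.6643.
  t=0,j=0: stock 77.0000 → up 115.5000 (V=45.9624), down 60.8300 (V=10.4036). Price 28.7968; hedge Δ=0.6504, bond B=-21.2861.
The time-0 hedge costs 28.7968, which is the no-arbitrage price.

(0,0): Delta=0.6504 Bond=-21.2861
(1,0): Delta=-1.0000 Bond=71.2336
(1,1): Delta=0.8453 Bond=-51.6643
V0=28.7968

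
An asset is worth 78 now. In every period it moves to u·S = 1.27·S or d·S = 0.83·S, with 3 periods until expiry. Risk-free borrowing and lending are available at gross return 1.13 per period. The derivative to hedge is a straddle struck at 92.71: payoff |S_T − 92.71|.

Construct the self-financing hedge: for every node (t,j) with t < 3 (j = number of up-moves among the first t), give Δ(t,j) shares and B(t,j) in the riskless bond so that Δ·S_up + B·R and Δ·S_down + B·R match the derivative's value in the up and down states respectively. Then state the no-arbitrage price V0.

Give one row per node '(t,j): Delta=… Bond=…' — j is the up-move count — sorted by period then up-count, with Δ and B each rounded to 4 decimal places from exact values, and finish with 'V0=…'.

(0,0): Delta=0.4063 Bond=-8.7701
(1,0): Delta=-0.5040 Bond=49.0175
(1,1): Delta=0.6839 Bond=-37.4098
(2,0): Delta=-1.0000 Bond=82.0442
(2,1): Delta=-0.3527 Bond=42.9510
(2,2): Delta=1.0000 Bond=-82.0442
V0=22.9185

Risk-neutral probability p* = (R−d)/(u−d) = (1.13−0.83)/(1.27−0.83) = 0.6818.
Terminal values V(3,·): V(3,0)=48.1106, V(3,1)=24.4676, V(3,2)=11.7091, V(3,3)=67.0639
Node (2,0) S=53.7342: V=(p*·24.4676+(1−p*)·48.1106)/1.13=28.3100; Δ=(24.4676−48.1106)/(68.2424−44.5994)=-1.0000; B=V−Δ·S=82.0442
Node (2,1) S=82.2198: V=(p*·11.7091+(1−p*)·24.4676)/1.13=13.9546; Δ=(11.7091−24.4676)/(104.4191−68.2424)=-0.3527; B=V−Δ·S=42.9510
Node (2,2) S=125.8062: V=(p*·67.0639+(1−p*)·11.7091)/1.13=43.7620; Δ=(67.0639−11.7091)/(159.7739−104.4191)=1.0000; B=V−Δ·S=-82.0442
Node (1,0) S=64.7400: V=(p*·13.9546+(1−p*)·28.3100)/1.13=16.3913; Δ=(13.9546−28.3100)/(82.2198−53.7342)=-0.5040; B=V−Δ·S=49.0175
Node (1,1) S=99.0600: V=(p*·43.7620+(1−p*)·13.9546)/1.13=30.3343; Δ=(43.7620−13.9546)/(125.8062−82.2198)=0.6839; B=V−Δ·S=-37.4098
Node (0,0) S=78.0000: V=(p*·30.3343+(1−p*)·16.3913)/1.13=22.9185; Δ=(30.3343−16.3913)/(99.0600−64.7400)=0.4063; B=V−Δ·S=-8.7701
Root portfolio cost Δ·78+B reproduces V0=22.9185.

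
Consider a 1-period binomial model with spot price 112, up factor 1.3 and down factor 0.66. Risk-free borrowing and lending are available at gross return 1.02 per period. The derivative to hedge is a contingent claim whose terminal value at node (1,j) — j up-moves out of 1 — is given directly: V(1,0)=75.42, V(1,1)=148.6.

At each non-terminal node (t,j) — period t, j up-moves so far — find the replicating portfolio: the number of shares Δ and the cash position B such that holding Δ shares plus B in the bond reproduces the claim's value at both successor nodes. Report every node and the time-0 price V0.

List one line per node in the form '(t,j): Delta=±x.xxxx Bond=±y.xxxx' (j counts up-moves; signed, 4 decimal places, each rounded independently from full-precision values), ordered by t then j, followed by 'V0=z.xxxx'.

Since d<R<u, set p* = (R−d)/(u−d) = 0.5625; price each node as the discounted p*-expectation of its children.
At expiry t=1: V(1,0)=75.4200, V(1,1)=148.6000
  t=0,j=0: stock 112.0000 → up 145.6000 (V=148.6000), down 73.9200 (V=75.4200). Price 114.2978; hedge Δ=1.0209, bond B=-0.0460.
Each (Δ,B) replicates both successor values, so the strategy is self-financing and V0 is arbitrage-free.

(0,0): Delta=1.0209 Bond=-0.0460
V0=114.2978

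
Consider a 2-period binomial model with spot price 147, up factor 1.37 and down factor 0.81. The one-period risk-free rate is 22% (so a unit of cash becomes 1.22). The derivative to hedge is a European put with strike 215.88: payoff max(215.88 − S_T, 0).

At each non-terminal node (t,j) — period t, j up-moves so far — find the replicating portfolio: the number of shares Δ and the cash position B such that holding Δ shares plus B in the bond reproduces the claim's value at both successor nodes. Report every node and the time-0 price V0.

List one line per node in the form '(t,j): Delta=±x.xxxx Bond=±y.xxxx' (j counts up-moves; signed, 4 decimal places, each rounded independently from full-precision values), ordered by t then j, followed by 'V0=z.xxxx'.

(0,0): Delta=-0.5624 Bond=102.3345
(1,0): Delta=-1.0000 Bond=176.9508
(1,1): Delta=-0.4678 Bond=105.7862
V0=19.6588

No-arbitrage ⇒ martingale measure with p* = (R−d)/(u−d) = 0.7321.
Terminal values V(2,·): V(2,0)=119.4333, V(2,1)=52.7541, V(2,2)=0.0000
Node (1,0) S=119.0700: V=(p*·52.7541+(1−p*)·119.4333)/1.22=57.8808; Δ=(52.7541−119.4333)/(163.1259−96.4467)=-1.0000; B=V−Δ·S=176.9508
Node (1,1) S=201.3900: V=(p*·0.0000+(1−p*)·52.7541)/1.22=11.5824; Δ=(0.0000−52.7541)/(275.9043−163.1259)=-0.4678; B=V−Δ·S=105.7862
Node (0,0) S=147.0000: V=(p*·11.5824+(1−p*)·57.8808)/1.22=19.6588; Δ=(11.5824−57.8808)/(201.3900−119.0700)=-0.5624; B=V−Δ·S=102.3345
Root portfolio cost Δ·147+B reproduces V0=19.6588.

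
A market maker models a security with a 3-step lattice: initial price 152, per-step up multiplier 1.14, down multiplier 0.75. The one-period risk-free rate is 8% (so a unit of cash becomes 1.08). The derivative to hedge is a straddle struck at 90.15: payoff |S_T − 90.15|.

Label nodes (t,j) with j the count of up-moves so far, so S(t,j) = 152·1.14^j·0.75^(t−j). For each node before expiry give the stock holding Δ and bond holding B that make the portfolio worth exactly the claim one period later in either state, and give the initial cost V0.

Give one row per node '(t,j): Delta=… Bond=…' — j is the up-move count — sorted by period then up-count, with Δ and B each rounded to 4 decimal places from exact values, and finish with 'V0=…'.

(0,0): Delta=0.9822 Bond=-68.7053
(1,0): Delta=0.8332 Bond=-57.2213
(1,1): Delta=1.0000 Bond=-77.2891
(2,0): Delta=-0.5610 Bond=57.4038
(2,1): Delta=1.0000 Bond=-83.4722
(2,2): Delta=1.0000 Bond=-83.4722
V0=80.5865

Since d<R<u, set p* = (R−d)/(u−d) = 0.8462; price each node as the discounted p*-expectation of its children.
Terminal payoffs: V(3,0)=26.0250, V(3,1)=7.3200, V(3,2)=58.0044, V(3,3)=135.0447
(2,0): S=85.5000. Δ = (V_up−V_dn)/(S_up−S_dn) = (7.3200−26.0250)/(97.4700−64.1250) = -0.5610. V = [p*·7.3200 + (1−p*)·26.0250]/1.08 = 9.4423. B = V − Δ·S = 57.4038.
(2,1): S=129.9600. Δ = (V_up−V_dn)/(S_up−S_dn) = (58.0044−7.3200)/(148.1544−97.4700) = 1.0000. V = [p*·58.0044 + (1−p*)·7.3200]/1.08 = 46.4878. B = V − Δ·S = -83.4722.
(2,2): S=197.5392. Δ = (V_up−V_dn)/(S_up−S_dn) = (135.0447−58.0044)/(225.1947−148.1544) = 1.0000. V = [p*·135.0447 + (1−p*)·58.0044]/1.08 = 114.0670. B = V − Δ·S = -83.4722.
(1,0): S=114.0000. Δ = (V_up−V_dn)/(S_up−S_dn) = (46.4878−9.4423)/(129.9600−85.5000) = 0.8332. V = [p*·46.4878 + (1−p*)·9.4423]/1.08 = 37.7671. B = V − Δ·S = -57.2213.
(1,1): S=173.2800. Δ = (V_up−V_dn)/(S_up−S_dn) = (114.0670−46.4878)/(197.5392−129.9600) = 1.0000. V = [p*·114.0670 + (1−p*)·46.4878]/1.08 = 95.9909. B = V − Δ·S = -77.2891.
(0,0): S=152.0000. Δ = (V_up−V_dn)/(S_up−S_dn) = (95.9909−37.7671)/(173.2800−114.0000) = 0.9822. V = [p*·95.9909 + (1−p*)·37.7671]/1.08 = 80.5865. B = V − Δ·S = -68.7053.
The time-0 hedge costs 80.5865, which is the no-arbitrage price.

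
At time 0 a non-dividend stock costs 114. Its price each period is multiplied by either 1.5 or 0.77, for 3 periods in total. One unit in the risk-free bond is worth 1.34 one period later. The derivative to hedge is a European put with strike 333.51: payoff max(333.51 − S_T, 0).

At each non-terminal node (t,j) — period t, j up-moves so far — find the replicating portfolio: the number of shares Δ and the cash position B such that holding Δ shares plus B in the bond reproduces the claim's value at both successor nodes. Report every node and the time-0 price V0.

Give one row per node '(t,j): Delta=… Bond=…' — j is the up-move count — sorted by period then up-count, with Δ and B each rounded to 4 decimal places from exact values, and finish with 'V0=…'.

(0,0): Delta=-0.7909 Bond=124.9148
(1,0): Delta=-1.0000 Bond=185.7374
(1,1): Delta=-0.7608 Bond=162.2346
(2,0): Delta=-1.0000 Bond=248.8881
(2,1): Delta=-1.0000 Bond=248.8881
(2,2): Delta=-0.7263 Bond=208.5540
V0=34.7479

The replicating-portfolio and risk-neutral prices coincide; use p* = (1.34−0.77)/(1.5−0.77) = 0.7808 for the latter.
At expiry t=3: V(3,0)=281.4652, V(3,1)=232.1241, V(3,2)=136.0050, V(3,3)=0.0000
  t=2,j=0: stock 67.5906 → up 101.3859 (V=232.1241), down 52.0448 (V=281.4652). Price 181.2975; hedge Δ=-1.0000, bond B=248.8881.
  t=2,j=1: stock 131.6700 → up 197.5050 (V=136.0050), down 101.3859 (V=232.1241). Price 117.2181; hedge Δ=-1.0000, bond B=248.8881.
  t=2,j=2: stock 256.5000 → up 384.7500 (V=0.0000), down 197.5050 (V=136.0050). Price 22.2458; hedge Δ=-0.7263, bond B=208.5540.
  t=1,j=0: stock 87.7800 → up 131.6700 (V=117.2181), down 67.5906 (V=181.2975). Price 97.9574; hedge Δ=-1.0000, bond B=185.7374.
  t=1,j=1: stock 171.0000 → up 256.5000 (V=22.2458), down 131.6700 (V=117.2181). Price 32.1355; hedge Δ=-0.7608, bond B=162.2346.
  t=0,j=0: stock 114.0000 → up 171.0000 (V=32.1355), down 87.7800 (V=97.9574). Price 34.7479; hedge Δ=-0.7909, bond B=124.9148.
Root portfolio cost Δ·114+B reproduces V0=34.7479.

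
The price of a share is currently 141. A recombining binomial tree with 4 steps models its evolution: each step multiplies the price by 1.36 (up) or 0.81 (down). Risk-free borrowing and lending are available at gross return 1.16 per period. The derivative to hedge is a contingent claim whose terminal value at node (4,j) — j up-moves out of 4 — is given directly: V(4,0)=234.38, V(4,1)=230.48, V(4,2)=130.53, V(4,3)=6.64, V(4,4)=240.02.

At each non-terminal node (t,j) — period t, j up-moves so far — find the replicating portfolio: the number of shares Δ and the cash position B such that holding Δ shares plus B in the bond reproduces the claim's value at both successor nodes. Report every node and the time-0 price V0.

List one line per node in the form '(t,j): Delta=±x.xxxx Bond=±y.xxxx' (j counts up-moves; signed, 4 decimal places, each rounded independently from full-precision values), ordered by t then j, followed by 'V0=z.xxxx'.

(0,0): Delta=-0.1653 Bond=87.4249
(1,0): Delta=-1.1469 Bond=213.5261
(1,1): Delta=0.1688 Bond=37.3482
(2,0): Delta=-1.1017 Bond=243.5040
(2,1): Delta=-1.1623 Bond=250.0824
(2,2): Delta=0.6218 Bond=-74.8237
(3,0): Delta=-0.0946 Bond=207.0031
(3,1): Delta=-1.4444 Bond=325.5854
(3,2): Delta=-1.0663 Bond=269.8157
(3,3): Delta=1.1964 Bond=-290.5734
V0=64.1188

The replicating-portfolio and risk-neutral prices coincide; use p* = (1.16−0.81)/(1.36−0.81) = 0.6364 for the latter.
Payoff layer (t=4): V(4,0)=234.3800, V(4,1)=230.4800, V(4,2)=130.5300, V(4,3)=6.6400, V(4,4)=240.0200
Node (3,0) S=74.9332: V=(p*·230.4800+(1−p*)·234.3800)/1.16=199.9122; Δ=(230.4800−234.3800)/(101.9091−60.6959)=-0.0946; B=V−Δ·S=207.0031
Node (3,1) S=125.8137: V=(p*·130.5300+(1−p*)·230.4800)/1.16=143.8582; Δ=(130.5300−230.4800)/(171.1067−101.9091)=-1.4444; B=V−Δ·S=325.5854
Node (3,2) S=211.2428: V=(p*·6.6400+(1−p*)·130.5300)/1.16=44.5611; Δ=(6.6400−130.5300)/(287.2902−171.1067)=-1.0663; B=V−Δ·S=269.8157
Node (3,3) S=354.6793: V=(p*·240.0200+(1−p*)·6.6400)/1.16=133.7539; Δ=(240.0200−6.6400)/(482.3638−287.2902)=1.1964; B=V−Δ·S=-290.5734
Node (2,0) S=92.5101: V=(p*·143.8582+(1−p*)·199.9122)/1.16=141.5875; Δ=(143.8582−199.9122)/(125.8137−74.9332)=-1.1017; B=V−Δ·S=243.5040
Node (2,1) S=155.3256: V=(p*·44.5611+(1−p*)·143.8582)/1.16=69.5424; Δ=(44.5611−143.8582)/(211.2428−125.8137)=-1.1623; B=V−Δ·S=250.0824
Node (2,2) S=260.7936: V=(p*·133.7539+(1−p*)·44.5611)/1.16=87.3450; Δ=(133.7539−44.5611)/(354.6793−211.2428)=0.6218; B=V−Δ·S=-74.8237
Node (1,0) S=114.2100: V=(p*·69.5424+(1−p*)·141.5875)/1.16=82.5350; Δ=(69.5424−141.5875)/(155.3256−92.5101)=-1.1469; B=V−Δ·S=213.5261
Node (1,1) S=191.7600: V=(p*·87.3450+(1−p*)·69.5424)/1.16=69.7166; Δ=(87.3450−69.5424)/(260.7936−155.3256)=0.1688; B=V−Δ·S=37.3482
Node (0,0) S=141.0000: V=(p*·69.7166+(1−p*)·82.5350)/1.16=64.1188; Δ=(69.7166−82.5350)/(191.7600−114.2100)=-0.1653; B=V−Δ·S=87.4249
Self-financing check: at every node Δ·S+B equals the discounted successor values.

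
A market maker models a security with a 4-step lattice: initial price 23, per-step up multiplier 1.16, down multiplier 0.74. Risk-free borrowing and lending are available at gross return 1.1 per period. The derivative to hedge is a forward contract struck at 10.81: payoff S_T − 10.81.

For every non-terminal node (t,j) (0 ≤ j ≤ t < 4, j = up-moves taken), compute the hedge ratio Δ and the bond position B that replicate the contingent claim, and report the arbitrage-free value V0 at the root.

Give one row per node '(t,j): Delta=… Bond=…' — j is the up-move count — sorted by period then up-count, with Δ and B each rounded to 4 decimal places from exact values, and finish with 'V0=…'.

Risk-neutral probability p* = (R−d)/(u−d) = (1.1−0.74)/(1.16−0.74) = 0.8571.
Terminal payoffs: V(4,0)=-3.9131, V(4,1)=0.0014, V(4,2)=6.1376, V(4,3)=15.7564, V(4,4)=30.8347
(3,0): S=9.3202. Δ = (V_up−V_dn)/(S_up−S_dn) = (0.0014−-3.9131)/(10.8114−6.8969) = 1.0000. V = [p*·0.0014 + (1−p*)·-3.9131]/1.1 = -0.5071. B = V − Δ·S = -9.8273.
(3,1): S=14.6100. Δ = (V_up−V_dn)/(S_up−S_dn) = (6.1376−0.0014)/(16.9476−10.8114) = 1.0000. V = [p*·6.1376 + (1−p*)·0.0014]/1.1 = 4.7827. B = V − Δ·S = -9.8273.
(3,2): S=22.9021. Δ = (V_up−V_dn)/(S_up−S_dn) = (15.7564−6.1376)/(26.5664−16.9476) = 1.0000. V = [p*·15.7564 + (1−p*)·6.1376]/1.1 = 13.0748. B = V − Δ·S = -9.8273.
(3,3): S=35.9006. Δ = (V_up−V_dn)/(S_up−S_dn) = (30.8347−15.7564)/(41.6447−26.5664) = 1.0000. V = [p*·30.8347 + (1−p*)·15.7564]/1.1 = 26.0733. B = V − Δ·S = -9.8273.
(2,0): S=12.5948. Δ = (V_up−V_dn)/(S_up−S_dn) = (4.7827−-0.5071)/(14.6100−9.3202) = 1.0000. V = [p*·4.7827 + (1−p*)·-0.5071]/1.1 = 3.6609. B = V − Δ·S = -8.9339.
(2,1): S=19.7432. Δ = (V_up−V_dn)/(S_up−S_dn) = (13.0748−4.7827)/(22.9021−14.6100) = 1.0000. V = [p*·13.0748 + (1−p*)·4.7827]/1.1 = 10.8093. B = V − Δ·S = -8.9339.
(2,2): S=30.9488. Δ = (V_up−V_dn)/(S_up−S_dn) = (26.0733−13.0748)/(35.9006−22.9021) = 1.0000. V = [p*·26.0733 + (1−p*)·13.0748]/1.1 = 22.0149. B = V − Δ·S = -8.9339.
(1,0): S=17.0200. Δ = (V_up−V_dn)/(S_up−S_dn) = (10.8093−3.6609)/(19.7432−12.5948) = 1.0000. V = [p*·10.8093 + (1−p*)·3.6609]/1.1 = 8.8983. B = V − Δ·S = -8.1217.
(1,1): S=26.6800. Δ = (V_up−V_dn)/(S_up−S_dn) = (22.0149−10.8093)/(30.9488−19.7432) = 1.0000. V = [p*·22.0149 + (1−p*)·10.8093]/1.1 = 18.5583. B = V − Δ·S = -8.1217.
(0,0): S=23.0000. Δ = (V_up−V_dn)/(S_up−S_dn) = (18.5583−8.8983)/(26.6800−17.0200) = 1.0000. V = [p*·18.5583 + (1−p*)·8.8983]/1.1 = 15.6166. B = V − Δ·S = -7.3834.
Each (Δ,B) replicates both successor values, so the strategy is self-financing and V0 is arbitrage-free.

(0,0): Delta=1.0000 Bond=-7.3834
(1,0): Delta=1.0000 Bond=-8.1217
(1,1): Delta=1.0000 Bond=-8.1217
(2,0): Delta=1.0000 Bond=-8.9339
(2,1): Delta=1.0000 Bond=-8.9339
(2,2): Delta=1.0000 Bond=-8.9339
(3,0): Delta=1.0000 Bond=-9.8273
(3,1): Delta=1.0000 Bond=-9.8273
(3,2): Delta=1.0000 Bond=-9.8273
(3,3): Delta=1.0000 Bond=-9.8273
V0=15.6166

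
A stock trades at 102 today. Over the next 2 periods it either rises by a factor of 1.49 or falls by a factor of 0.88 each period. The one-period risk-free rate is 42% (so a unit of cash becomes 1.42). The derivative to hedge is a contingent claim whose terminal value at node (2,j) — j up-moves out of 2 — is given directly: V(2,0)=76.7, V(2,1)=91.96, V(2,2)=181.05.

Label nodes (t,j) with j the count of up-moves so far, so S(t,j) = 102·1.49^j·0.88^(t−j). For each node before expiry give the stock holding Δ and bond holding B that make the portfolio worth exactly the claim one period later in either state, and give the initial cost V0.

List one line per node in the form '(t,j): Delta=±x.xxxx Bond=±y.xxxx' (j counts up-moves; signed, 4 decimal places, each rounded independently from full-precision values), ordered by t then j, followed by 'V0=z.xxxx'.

(0,0): Delta=0.9125 Bond=-12.9399
(1,0): Delta=0.2787 Bond=38.5110
(1,1): Delta=0.9610 Bond=-25.7488
V0=80.1306

Risk-neutral probability p* = (R−d)/(u−d) = (1.42−0.88)/(1.49−0.88) = 0.8852.
At expiry t=2: V(2,0)=76.7000, V(2,1)=91.9600, V(2,2)=181.0500
Node (1,0) S=89.7600: V=(p*·91.9600+(1−p*)·76.7000)/1.42=63.5274; Δ=(91.9600−76.7000)/(133.7424−78.9888)=0.2787; B=V−Δ·S=38.5110
Node (1,1) S=151.9800: V=(p*·181.0500+(1−p*)·91.9600)/1.42=120.3004; Δ=(181.0500−91.9600)/(226.4502−133.7424)=0.9610; B=V−Δ·S=-25.7488
Node (0,0) S=102.0000: V=(p*·120.3004+(1−p*)·63.5274)/1.42=80.1306; Δ=(120.3004−63.5274)/(151.9800−89.7600)=0.9125; B=V−Δ·S=-12.9399
Check: Δ(0,0)·S0 + B(0,0) = 80.1306 = V0.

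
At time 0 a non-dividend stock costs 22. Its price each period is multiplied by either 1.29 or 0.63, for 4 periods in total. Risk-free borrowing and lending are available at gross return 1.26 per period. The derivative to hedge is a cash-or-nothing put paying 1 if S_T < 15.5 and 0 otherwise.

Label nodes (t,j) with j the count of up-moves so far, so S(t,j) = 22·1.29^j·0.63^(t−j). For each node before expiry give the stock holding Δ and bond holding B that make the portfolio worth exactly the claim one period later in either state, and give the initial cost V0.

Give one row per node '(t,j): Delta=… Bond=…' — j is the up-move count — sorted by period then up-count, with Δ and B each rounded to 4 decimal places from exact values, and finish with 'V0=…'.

(0,0): Delta=-0.0043 Bond=0.0987
(1,0): Delta=-0.0627 Bond=0.9347
(1,1): Delta=-0.0029 Bond=0.0858
(2,0): Delta=0.0000 Bond=0.6299
(2,1): Delta=-0.0642 Bond=1.2038
(2,2): Delta=-0.0015 Bond=0.0560
(3,0): Delta=0.0000 Bond=0.7937
(3,1): Delta=0.0000 Bond=0.7937
(3,2): Delta=-0.0657 Bond=1.5512
(3,3): Delta=0.0000 Bond=0.0000
V0=0.0046

The replicating-portfolio and risk-neutral prices coincide; use p* = (1.26−0.63)/(1.29−0.63) = 0.9545 for the latter.
At expiry t=4: V(4,0)=1.0000, V(4,1)=1.0000, V(4,2)=1.0000, V(4,3)=0.0000, V(4,4)=0.0000
(3,0): S=5.5010. Δ = (V_up−V_dn)/(S_up−S_dn) = (1.0000−1.0000)/(7.0963−3.4657) = 0.0000. V = [p*·1.0000 + (1−p*)·1.0000]/1.26 = 0.7937. B = V − Δ·S = 0.7937.
(3,1): S=11.2640. Δ = (V_up−V_dn)/(S_up−S_dn) = (1.0000−1.0000)/(14.5306−7.0963) = 0.0000. V = [p*·1.0000 + (1−p*)·1.0000]/1.26 = 0.7937. B = V − Δ·S = 0.7937.
(3,2): S=23.0644. Δ = (V_up−V_dn)/(S_up−S_dn) = (0.0000−1.0000)/(29.7531−14.5306) = -0.0657. V = [p*·0.0000 + (1−p*)·1.0000]/1.26 = 0.0361. B = V − Δ·S = 1.5512.
(3,3): S=47.2272. Δ = (V_up−V_dn)/(S_up−S_dn) = (0.0000−0.0000)/(60.9230−29.7531) = 0.0000. V = [p*·0.0000 + (1−p*)·0.0000]/1.26 = 0.0000. B = V − Δ·S = 0.0000.
(2,0): S=8.7318. Δ = (V_up−V_dn)/(S_up−S_dn) = (0.7937−0.7937)/(11.2640−5.5010) = 0.0000. V = [p*·0.7937 + (1−p*)·0.7937]/1.26 = 0.6299. B = V − Δ·S = 0.6299.
(2,1): S=17.8794. Δ = (V_up−V_dn)/(S_up−S_dn) = (0.0361−0.7937)/(23.0644−11.2640) = -0.0642. V = [p*·0.0361 + (1−p*)·0.7937]/1.26 = 0.0560. B = V − Δ·S = 1.2038.
(2,2): S=36.6102. Δ = (V_up−V_dn)/(S_up−S_dn) = (0.0000−0.0361)/(47.2272−23.0644) = -0.0015. V = [p*·0.0000 + (1−p*)·0.0361]/1.26 = 0.0013. B = V − Δ·S = 0.0560.
(1,0): S=13.8600. Δ = (V_up−V_dn)/(S_up−S_dn) = (0.0560−0.6299)/(17.8794−8.7318) = -0.0627. V = [p*·0.0560 + (1−p*)·0.6299]/1.26 = 0.0651. B = V − Δ·S = 0.9347.
(1,1): S=28.3800. Δ = (V_up−V_dn)/(S_up−S_dn) = (0.0013−0.0560)/(36.6102−17.8794) = -0.0029. V = [p*·0.0013 + (1−p*)·0.0560]/1.26 = 0.0030. B = V − Δ·S = 0.0858.
(0,0): S=22.0000. Δ = (V_up−V_dn)/(S_up−S_dn) = (0.0030−0.0651)/(28.3800−13.8600) = -0.0043. V = [p*·0.0030 + (1−p*)·0.0651]/1.26 = 0.0046. B = V − Δ·S = 0.0987.
Root portfolio cost Δ·22+B reproduces V0=0.0046.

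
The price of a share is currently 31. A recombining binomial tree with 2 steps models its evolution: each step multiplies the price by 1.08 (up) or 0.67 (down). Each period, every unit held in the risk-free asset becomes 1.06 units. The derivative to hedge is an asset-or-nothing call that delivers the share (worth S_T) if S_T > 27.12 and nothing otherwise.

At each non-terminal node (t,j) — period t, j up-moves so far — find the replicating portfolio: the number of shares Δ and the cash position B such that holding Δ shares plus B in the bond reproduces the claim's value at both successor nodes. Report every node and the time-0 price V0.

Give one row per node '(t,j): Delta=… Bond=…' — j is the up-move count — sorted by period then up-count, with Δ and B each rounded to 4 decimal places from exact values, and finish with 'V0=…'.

(0,0): Delta=2.5529 Bond=-50.0229
(1,0): Delta=0.0000 Bond=0.0000
(1,1): Delta=2.6341 Bond=-55.7435
V0=29.1178

Since d<R<u, set p* = (R−d)/(u−d) = 0.9512; price each node as the discounted p*-expectation of its children.
At expiry t=2: V(2,0)=0.0000, V(2,1)=0.0000, V(2,2)=36.1584
Node (1,0) S=20.7700: V=(p*·0.0000+(1−p*)·0.0000)/1.06=0.0000; Δ=(0.0000−0.0000)/(22.4316−13.9159)=0.0000; B=V−Δ·S=0.0000
Node (1,1) S=33.4800: V=(p*·36.1584+(1−p*)·0.0000)/1.06=32.4477; Δ=(36.1584−0.0000)/(36.1584−22.4316)=2.6341; B=V−Δ·S=-55.7435
Node (0,0) S=31.0000: V=(p*·32.4477+(1−p*)·0.0000)/1.06=29.1178; Δ=(32.4477−0.0000)/(33.4800−20.7700)=2.5529; B=V−Δ·S=-50.0229
Each (Δ,B) replicates both successor values, so the strategy is self-financing and V0 is arbitrage-free.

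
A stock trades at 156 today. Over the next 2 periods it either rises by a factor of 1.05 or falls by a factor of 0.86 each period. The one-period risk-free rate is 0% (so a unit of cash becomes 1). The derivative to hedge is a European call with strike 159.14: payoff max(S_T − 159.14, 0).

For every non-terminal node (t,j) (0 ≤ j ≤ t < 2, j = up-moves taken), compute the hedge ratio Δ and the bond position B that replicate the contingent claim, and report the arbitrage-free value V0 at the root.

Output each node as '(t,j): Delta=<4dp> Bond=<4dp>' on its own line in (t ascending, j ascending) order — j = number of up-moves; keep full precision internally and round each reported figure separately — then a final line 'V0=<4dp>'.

The replicating-portfolio and risk-neutral prices coincide; use p* = (1−0.86)/(1.05−0.86) = 0.7368 for the latter.
At expiry t=2: V(2,0)=0.0000, V(2,1)=0.0000, V(2,2)=12.8500
(1,0): S=134.1600. Δ = (V_up−V_dn)/(S_up−S_dn) = (0.0000−0.0000)/(140.8680−115.3776) = 0.0000. V = [p*·0.0000 + (1−p*)·0.0000]/1 = 0.0000. B = V − Δ·S = 0.0000.
(1,1): S=163.8000. Δ = (V_up−V_dn)/(S_up−S_dn) = (12.8500−0.0000)/(171.9900−140.8680) = 0.4129. V = [p*·12.8500 + (1−p*)·0.0000]/1 = 9.4684. B = V − Δ·S = -58.1632.
(0,0): S=156.0000. Δ = (V_up−V_dn)/(S_up−S_dn) = (9.4684−0.0000)/(163.8000−134.1600) = 0.3194. V = [p*·9.4684 + (1−p*)·0.0000]/1 = 6.9767. B = V − Δ·S = -42.8571.
Each (Δ,B) replicates both successor values, so the strategy is self-financing and V0 is arbitrage-free.

(0,0): Delta=0.3194 Bond=-42.8571
(1,0): Delta=0.0000 Bond=0.0000
(1,1): Delta=0.4129 Bond=-58.1632
V0=6.9767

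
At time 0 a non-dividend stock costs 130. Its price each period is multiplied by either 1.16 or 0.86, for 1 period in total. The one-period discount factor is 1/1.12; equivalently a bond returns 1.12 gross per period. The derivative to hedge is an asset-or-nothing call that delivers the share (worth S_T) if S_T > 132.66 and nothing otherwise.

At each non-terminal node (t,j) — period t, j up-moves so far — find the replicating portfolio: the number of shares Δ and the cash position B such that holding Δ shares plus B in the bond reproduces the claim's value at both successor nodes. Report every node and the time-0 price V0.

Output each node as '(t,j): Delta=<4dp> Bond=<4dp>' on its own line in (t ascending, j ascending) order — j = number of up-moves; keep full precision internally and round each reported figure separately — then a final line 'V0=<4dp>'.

(0,0): Delta=3.8667 Bond=-385.9762
V0=116.6905

No-arbitrage ⇒ martingale measure with p* = (R−d)/(u−d) = 0.8667.
Terminal payoffs: V(1,0)=0.0000, V(1,1)=150.8000
Node (0,0) S=130.0000: V=(p*·150.8000+(1−p*)·0.0000)/1.12=116.6905; Δ=(150.8000−0.0000)/(150.8000−111.8000)=3.8667; B=V−Δ·S=-385.9762
Each (Δ,B) replicates both successor values, so the strategy is self-financing and V0 is arbitrage-free.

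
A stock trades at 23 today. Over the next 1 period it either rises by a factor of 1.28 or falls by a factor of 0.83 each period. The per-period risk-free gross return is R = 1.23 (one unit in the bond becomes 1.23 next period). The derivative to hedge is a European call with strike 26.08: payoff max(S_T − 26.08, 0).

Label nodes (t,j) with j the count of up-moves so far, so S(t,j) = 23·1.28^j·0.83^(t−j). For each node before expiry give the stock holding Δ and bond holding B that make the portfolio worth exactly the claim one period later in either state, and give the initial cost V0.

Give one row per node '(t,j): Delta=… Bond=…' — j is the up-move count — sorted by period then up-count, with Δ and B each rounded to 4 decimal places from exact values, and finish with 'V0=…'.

Under the risk-neutral measure, an up-move has probability p* = (R−d)/(u−d) = 0.8889 and values discount at R = 1.23.
Terminal values V(1,·): V(1,0)=0.0000, V(1,1)=3.3600
  t=0,j=0: stock 23.0000 → up 29.4400 (V=3.3600), down 19.0900 (V=0.0000). Price 2.4282; hedge Δ=0.3246, bond B=-5.0385.
Root portfolio cost Δ·23+B reproduces V0=2.4282.

(0,0): Delta=0.3246 Bond=-5.0385
V0=2.4282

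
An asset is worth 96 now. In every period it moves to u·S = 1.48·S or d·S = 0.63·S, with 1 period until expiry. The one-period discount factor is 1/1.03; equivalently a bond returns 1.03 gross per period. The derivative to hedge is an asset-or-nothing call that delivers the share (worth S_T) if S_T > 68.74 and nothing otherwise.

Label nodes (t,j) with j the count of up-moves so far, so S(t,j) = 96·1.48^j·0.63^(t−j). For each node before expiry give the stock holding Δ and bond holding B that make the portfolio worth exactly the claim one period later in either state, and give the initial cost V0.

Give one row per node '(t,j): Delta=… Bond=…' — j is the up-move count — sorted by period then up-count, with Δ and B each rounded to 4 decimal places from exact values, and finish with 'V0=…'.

(0,0): Delta=1.7412 Bond=-102.2392
V0=64.9138

Under the risk-neutral measure, an up-move has probability p* = (R−d)/(u−d) = 0.4706 and values discount at R = 1.03.
At expiry t=1: V(1,0)=0.0000, V(1,1)=142.0800
  t=0,j=0: stock 96.0000 → up 142.0800 (V=142.0800), down 60.4800 (V=0.0000). Price 64.9138; hedge Δ=1.7412, bond B=-102.2392.
The time-0 hedge costs 64.9138, which is the no-arbitrage price.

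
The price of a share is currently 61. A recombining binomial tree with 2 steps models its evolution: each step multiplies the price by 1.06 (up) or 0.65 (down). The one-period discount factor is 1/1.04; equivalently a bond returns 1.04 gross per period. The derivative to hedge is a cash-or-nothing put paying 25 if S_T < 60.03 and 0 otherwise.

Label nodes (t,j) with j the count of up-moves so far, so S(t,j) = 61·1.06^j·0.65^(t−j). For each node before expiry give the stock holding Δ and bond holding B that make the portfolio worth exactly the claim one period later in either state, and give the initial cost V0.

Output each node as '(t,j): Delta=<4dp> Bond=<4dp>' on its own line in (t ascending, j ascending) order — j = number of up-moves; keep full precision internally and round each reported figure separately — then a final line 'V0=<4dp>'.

Risk-neutral probability p* = (R−d)/(u−d) = (1.04−0.65)/(1.06−0.65) = 0.9512.
Terminal payoffs: V(2,0)=25.0000, V(2,1)=25.0000, V(2,2)=0.0000
Node (1,0) S=39.6500: V=(p*·25.0000+(1−p*)·25.0000)/1.04=24.0385; Δ=(25.0000−25.0000)/(42.0290−25.7725)=0.0000; B=V−Δ·S=24.0385
Node (1,1) S=64.6600: V=(p*·0.0000+(1−p*)·25.0000)/1.04=1.1726; Δ=(0.0000−25.0000)/(68.5396−42.0290)=-0.9430; B=V−Δ·S=62.1482
Node (0,0) S=61.0000: V=(p*·1.1726+(1−p*)·24.0385)/1.04=2.2000; Δ=(1.1726−24.0385)/(64.6600−39.6500)=-0.9143; B=V−Δ·S=57.9704
The time-0 hedge costs 2.2000, which is the no-arbitrage price.

(0,0): Delta=-0.9143 Bond=57.9704
(1,0): Delta=0.0000 Bond=24.0385
(1,1): Delta=-0.9430 Bond=62.1482
V0=2.2000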